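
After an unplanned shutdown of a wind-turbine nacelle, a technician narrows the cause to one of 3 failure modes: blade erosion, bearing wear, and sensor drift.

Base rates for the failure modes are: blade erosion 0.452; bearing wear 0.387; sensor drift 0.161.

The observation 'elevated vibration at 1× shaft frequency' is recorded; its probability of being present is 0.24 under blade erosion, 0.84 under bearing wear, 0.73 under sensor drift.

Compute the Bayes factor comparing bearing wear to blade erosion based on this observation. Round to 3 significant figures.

The Bayes factor is the ratio of the two likelihoods.
  bearing wear: 0.84
  blade erosion: 0.24
Bayes factor = 0.84 / 0.24 ≈ 3.50

3.50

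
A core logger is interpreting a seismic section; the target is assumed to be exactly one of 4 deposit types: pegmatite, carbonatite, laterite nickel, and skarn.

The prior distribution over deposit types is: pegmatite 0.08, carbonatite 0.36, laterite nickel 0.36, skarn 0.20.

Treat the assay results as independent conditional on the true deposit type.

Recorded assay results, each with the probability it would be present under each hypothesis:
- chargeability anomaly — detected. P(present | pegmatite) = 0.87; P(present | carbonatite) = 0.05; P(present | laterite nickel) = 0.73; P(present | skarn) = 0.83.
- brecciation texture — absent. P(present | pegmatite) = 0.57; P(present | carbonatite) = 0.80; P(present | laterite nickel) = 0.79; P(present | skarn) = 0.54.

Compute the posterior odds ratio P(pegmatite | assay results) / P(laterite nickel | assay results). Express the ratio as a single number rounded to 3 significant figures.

0.542

The normalizing constant cancels in an odds ratio, so compute prior × likelihood for the two hypotheses only (using 1 − P(present | H) for each absent assay result):
  pegmatite: 0.08 × 0.87 × (1 − 0.57) = 0.029928
  laterite nickel: 0.36 × 0.73 × (1 − 0.79) = 0.055188
Odds(pegmatite : laterite nickel) = 0.029928 / 0.055188 ≈ 0.542.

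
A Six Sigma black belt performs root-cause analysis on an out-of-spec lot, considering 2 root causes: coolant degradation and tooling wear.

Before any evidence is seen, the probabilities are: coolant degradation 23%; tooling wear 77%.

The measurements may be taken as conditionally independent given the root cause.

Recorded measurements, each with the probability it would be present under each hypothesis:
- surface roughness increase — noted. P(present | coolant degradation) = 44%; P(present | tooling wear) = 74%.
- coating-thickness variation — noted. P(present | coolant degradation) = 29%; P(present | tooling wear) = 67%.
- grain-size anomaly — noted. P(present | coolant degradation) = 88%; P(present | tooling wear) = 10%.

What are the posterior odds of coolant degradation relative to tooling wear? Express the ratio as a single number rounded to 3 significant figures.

0.676

Posterior odds equal prior odds times the likelihood ratio; only the two competing hypotheses matter.
  coolant degradation: 0.23 × 0.44 × 0.29 × 0.88 = 0.025826
  tooling wear: 0.77 × 0.74 × 0.67 × 0.10 = 0.038177
Posterior odds = 0.025826 / 0.038177 ≈ 0.676.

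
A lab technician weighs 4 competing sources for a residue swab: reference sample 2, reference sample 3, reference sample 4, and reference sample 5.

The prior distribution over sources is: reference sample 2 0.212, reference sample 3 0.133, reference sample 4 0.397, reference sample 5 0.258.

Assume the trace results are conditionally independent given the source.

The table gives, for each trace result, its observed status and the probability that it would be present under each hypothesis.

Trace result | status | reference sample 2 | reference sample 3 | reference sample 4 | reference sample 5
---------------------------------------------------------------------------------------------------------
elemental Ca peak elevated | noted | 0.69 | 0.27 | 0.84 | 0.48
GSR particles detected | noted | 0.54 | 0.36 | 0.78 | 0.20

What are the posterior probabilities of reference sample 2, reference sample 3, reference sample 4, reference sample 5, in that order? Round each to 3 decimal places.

0.210, 0.034, 0.690, 0.066

Multiply each prior by the joint likelihood of the trace result pattern:
  reference sample 2: 0.212 × 0.69 × 0.54 = 0.078991
  reference sample 3: 0.133 × 0.27 × 0.36 = 0.012928
  reference sample 4: 0.397 × 0.84 × 0.78 = 0.26011
  reference sample 5: 0.258 × 0.48 × 0.20 = 0.024768
Marginal likelihood of the evidence = 0.3768.
P(reference sample 2 | evidence) = 0.078991 / 0.3768 ≈ 0.210
P(reference sample 3 | evidence) = 0.012928 / 0.3768 ≈ 0.034
P(reference sample 4 | evidence) = 0.26011 / 0.3768 ≈ 0.690
P(reference sample 5 | evidence) = 0.024768 / 0.3768 ≈ 0.066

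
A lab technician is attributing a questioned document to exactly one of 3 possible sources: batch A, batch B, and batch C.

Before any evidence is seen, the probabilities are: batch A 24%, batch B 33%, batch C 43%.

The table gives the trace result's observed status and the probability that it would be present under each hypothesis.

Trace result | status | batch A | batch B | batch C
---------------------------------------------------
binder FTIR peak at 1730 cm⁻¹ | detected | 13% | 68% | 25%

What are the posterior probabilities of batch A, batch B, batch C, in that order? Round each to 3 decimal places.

Multiply each prior by the likelihood of the trace result:
  batch A: 0.24 × 0.13 = 0.0312
  batch B: 0.33 × 0.68 = 0.2244
  batch C: 0.43 × 0.25 = 0.1075
Marginal likelihood of the evidence = 0.3631.
P(batch A | evidence) = 0.0312 / 0.3631 ≈ 0.086
P(batch B | evidence) = 0.2244 / 0.3631 ≈ 0.618
P(batch C | evidence) = 0.1075 / 0.3631 ≈ 0.296

0.086, 0.618, 0.296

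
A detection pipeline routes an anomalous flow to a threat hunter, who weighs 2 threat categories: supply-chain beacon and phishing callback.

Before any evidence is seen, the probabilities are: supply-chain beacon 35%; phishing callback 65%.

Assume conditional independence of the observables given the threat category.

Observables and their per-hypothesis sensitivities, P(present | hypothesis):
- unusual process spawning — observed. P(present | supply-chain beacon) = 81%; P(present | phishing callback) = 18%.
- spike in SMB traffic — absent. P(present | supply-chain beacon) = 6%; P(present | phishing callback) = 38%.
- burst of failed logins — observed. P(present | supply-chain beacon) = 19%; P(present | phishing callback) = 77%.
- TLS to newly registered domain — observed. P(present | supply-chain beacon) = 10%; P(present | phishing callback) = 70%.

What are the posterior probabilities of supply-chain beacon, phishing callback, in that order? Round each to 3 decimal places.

For each hypothesis, the unnormalized posterior weight is prior × product of the observable likelihoods (using 1 − P(present | H) for each absent observable):
  supply-chain beacon: 0.350 × 0.81 × (1 − 0.06) × 0.19 × 0.10 = 0.0050633
  phishing callback: 0.650 × 0.18 × (1 − 0.38) × 0.77 × 0.70 = 0.039099
Marginal likelihood of the evidence = 0.044162.
P(supply-chain beacon | evidence) = 0.0050633 / 0.044162 ≈ 0.115
P(phishing callback | evidence) = 0.039099 / 0.044162 ≈ 0.885

0.115, 0.885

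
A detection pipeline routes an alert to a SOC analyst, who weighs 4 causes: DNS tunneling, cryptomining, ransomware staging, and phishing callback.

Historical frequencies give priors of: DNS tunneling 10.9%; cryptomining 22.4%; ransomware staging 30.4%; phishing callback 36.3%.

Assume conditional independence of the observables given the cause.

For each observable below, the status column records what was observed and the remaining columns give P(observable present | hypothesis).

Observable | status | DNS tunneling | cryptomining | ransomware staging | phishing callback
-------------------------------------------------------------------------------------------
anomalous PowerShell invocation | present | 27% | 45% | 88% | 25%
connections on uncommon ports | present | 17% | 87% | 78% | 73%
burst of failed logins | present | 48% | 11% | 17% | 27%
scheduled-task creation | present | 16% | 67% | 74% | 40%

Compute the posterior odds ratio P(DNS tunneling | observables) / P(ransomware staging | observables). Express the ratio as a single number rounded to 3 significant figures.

Unnormalized posterior weight (prior times the observable likelihoods) for each of the two hypotheses:
  DNS tunneling: 0.109 × 0.27 × 0.17 × 0.48 × 0.16 = 0.00038424
  ransomware staging: 0.304 × 0.88 × 0.78 × 0.17 × 0.74 = 0.02625
Posterior odds = 0.00038424 / 0.02625 ≈ 0.0146.

0.0146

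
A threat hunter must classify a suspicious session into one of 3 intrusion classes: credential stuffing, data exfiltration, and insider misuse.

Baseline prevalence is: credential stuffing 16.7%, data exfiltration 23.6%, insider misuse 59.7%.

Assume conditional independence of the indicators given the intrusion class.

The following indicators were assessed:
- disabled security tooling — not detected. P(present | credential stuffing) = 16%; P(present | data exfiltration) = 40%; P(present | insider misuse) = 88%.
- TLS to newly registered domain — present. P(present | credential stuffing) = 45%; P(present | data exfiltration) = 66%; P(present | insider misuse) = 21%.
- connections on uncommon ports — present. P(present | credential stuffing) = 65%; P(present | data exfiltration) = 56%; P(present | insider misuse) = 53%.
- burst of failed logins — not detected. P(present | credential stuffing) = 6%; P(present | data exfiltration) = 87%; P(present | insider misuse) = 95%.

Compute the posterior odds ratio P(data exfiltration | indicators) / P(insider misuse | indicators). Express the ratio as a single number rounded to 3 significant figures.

17.1

The normalizing constant cancels in an odds ratio, so compute prior × likelihood for the two hypotheses only (using 1 − P(present | H) for each absent indicator):
  data exfiltration: 0.236 × (1 − 0.40) × 0.66 × 0.56 × (1 − 0.87) = 0.0068036
  insider misuse: 0.597 × (1 − 0.88) × 0.21 × 0.53 × (1 − 0.95) = 0.00039868
Odds(data exfiltration : insider misuse) = 0.0068036 / 0.00039868 ≈ 17.1.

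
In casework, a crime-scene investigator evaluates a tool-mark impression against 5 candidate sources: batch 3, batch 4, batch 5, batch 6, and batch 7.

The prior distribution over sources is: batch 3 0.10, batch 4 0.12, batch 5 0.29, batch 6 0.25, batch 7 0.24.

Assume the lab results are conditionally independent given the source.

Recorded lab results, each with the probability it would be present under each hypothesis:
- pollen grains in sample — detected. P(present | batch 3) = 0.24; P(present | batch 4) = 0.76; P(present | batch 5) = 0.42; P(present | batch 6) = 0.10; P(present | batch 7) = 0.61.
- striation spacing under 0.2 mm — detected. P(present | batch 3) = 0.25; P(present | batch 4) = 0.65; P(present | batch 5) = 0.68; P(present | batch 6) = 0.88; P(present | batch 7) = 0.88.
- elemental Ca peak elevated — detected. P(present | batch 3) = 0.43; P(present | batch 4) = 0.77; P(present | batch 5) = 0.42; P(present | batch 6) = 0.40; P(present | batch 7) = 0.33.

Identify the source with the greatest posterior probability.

For each hypothesis, the unnormalized posterior weight is prior × product of the lab result likelihoods:
  batch 3: 0.10 × 0.24 × 0.25 × 0.43 = 0.00258
  batch 4: 0.12 × 0.76 × 0.65 × 0.77 = 0.045646
  batch 5: 0.29 × 0.42 × 0.68 × 0.42 = 0.034786
  batch 6: 0.25 × 0.10 × 0.88 × 0.40 = 0.0088
  batch 7: 0.24 × 0.61 × 0.88 × 0.33 = 0.042515
The unnormalized weights sum to 0.13433.
P(batch 3 | evidence) ≈ 0.00258 / 0.13433 ≈ 0.019
P(batch 4 | evidence) ≈ 0.045646 / 0.13433 ≈ 0.340
P(batch 5 | evidence) ≈ 0.034786 / 0.13433 ≈ 0.259
P(batch 6 | evidence) ≈ 0.0088 / 0.13433 ≈ 0.066
P(batch 7 | evidence) ≈ 0.042515 / 0.13433 ≈ 0.317
The largest is 0.340, so batch 4 is most probable.

batch 4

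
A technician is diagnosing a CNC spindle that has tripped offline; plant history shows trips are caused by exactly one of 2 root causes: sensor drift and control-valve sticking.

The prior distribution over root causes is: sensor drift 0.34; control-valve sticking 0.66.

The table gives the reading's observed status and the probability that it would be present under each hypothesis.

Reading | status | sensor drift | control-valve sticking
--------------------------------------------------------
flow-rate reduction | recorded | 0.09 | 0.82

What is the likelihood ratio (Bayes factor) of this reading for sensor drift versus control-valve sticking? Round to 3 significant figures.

0.110

Likelihood of this reading under each hypothesis:
  sensor drift: 0.09
  control-valve sticking: 0.82
Bayes factor = 0.09 / 0.82 ≈ 0.110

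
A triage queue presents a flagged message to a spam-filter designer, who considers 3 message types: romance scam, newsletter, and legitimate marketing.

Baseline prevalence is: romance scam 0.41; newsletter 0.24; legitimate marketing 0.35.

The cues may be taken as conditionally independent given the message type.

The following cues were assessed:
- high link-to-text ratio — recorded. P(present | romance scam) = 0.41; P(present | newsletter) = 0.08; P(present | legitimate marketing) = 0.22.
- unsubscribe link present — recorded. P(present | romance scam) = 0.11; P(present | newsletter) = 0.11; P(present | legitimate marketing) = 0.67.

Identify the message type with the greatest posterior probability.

For each hypothesis, the unnormalized posterior weight is prior × product of the cue likelihoods:
  romance scam: 0.41 × 0.41 × 0.11 = 0.018491
  newsletter: 0.24 × 0.08 × 0.11 = 0.002112
  legitimate marketing: 0.35 × 0.22 × 0.67 = 0.05159
Normalizing constant Z = 0.018491 + 0.002112 + 0.05159 = 0.072193.
P(romance scam | evidence) ≈ 0.018491 / 0.072193 ≈ 0.256
P(newsletter | evidence) ≈ 0.002112 / 0.072193 ≈ 0.029
P(legitimate marketing | evidence) ≈ 0.05159 / 0.072193 ≈ 0.715
The largest is 0.715, so legitimate marketing is most probable.

legitimate marketing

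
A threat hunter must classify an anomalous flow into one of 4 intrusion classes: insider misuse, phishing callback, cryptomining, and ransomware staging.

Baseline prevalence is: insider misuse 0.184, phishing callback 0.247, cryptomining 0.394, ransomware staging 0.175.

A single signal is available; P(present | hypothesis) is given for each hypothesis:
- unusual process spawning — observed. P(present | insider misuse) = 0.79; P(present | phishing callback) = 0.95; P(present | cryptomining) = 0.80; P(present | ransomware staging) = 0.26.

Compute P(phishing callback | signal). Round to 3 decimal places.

By Bayes' rule, the unnormalized weight for each hypothesis is prior × likelihood:
  insider misuse: 0.184 × 0.79 = 0.14536
  phishing callback: 0.247 × 0.95 = 0.23465
  cryptomining: 0.394 × 0.80 = 0.3152
  ransomware staging: 0.175 × 0.26 = 0.0455
The unnormalized weights sum to 0.74071.
P(phishing callback | evidence) = 0.23465 / 0.74071 ≈ 0.317.

0.317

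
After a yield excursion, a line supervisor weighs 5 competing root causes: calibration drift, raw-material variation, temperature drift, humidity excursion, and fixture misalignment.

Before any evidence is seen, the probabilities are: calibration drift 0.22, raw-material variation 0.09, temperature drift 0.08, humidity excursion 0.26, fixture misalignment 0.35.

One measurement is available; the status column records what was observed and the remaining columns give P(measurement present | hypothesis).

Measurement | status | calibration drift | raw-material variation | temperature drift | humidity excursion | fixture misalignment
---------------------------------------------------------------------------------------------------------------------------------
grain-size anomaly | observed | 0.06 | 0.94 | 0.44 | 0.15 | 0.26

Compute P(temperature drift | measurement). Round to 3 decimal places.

Multiply each prior by the likelihood of the measurement:
  calibration drift: 0.22 × 0.06 = 0.0132
  raw-material variation: 0.09 × 0.94 = 0.0846
  temperature drift: 0.08 × 0.44 = 0.0352
  humidity excursion: 0.26 × 0.15 = 0.039
  fixture misalignment: 0.35 × 0.26 = 0.091
Normalizing constant Z = 0.0132 + 0.0846 + 0.0352 + 0.039 + 0.091 = 0.263.
P(temperature drift | evidence) = 0.0352 / 0.263 ≈ 0.134.

0.134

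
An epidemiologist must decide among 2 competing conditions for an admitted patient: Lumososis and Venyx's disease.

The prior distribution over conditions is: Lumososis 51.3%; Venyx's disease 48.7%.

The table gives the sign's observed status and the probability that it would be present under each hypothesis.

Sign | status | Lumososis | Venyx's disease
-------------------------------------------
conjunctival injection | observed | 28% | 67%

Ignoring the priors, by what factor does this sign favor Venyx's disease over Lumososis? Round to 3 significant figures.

The Bayes factor is the ratio of the two likelihoods.
  Venyx's disease: 0.67
  Lumososis: 0.28
Bayes factor = 0.67 / 0.28 ≈ 2.39

2.39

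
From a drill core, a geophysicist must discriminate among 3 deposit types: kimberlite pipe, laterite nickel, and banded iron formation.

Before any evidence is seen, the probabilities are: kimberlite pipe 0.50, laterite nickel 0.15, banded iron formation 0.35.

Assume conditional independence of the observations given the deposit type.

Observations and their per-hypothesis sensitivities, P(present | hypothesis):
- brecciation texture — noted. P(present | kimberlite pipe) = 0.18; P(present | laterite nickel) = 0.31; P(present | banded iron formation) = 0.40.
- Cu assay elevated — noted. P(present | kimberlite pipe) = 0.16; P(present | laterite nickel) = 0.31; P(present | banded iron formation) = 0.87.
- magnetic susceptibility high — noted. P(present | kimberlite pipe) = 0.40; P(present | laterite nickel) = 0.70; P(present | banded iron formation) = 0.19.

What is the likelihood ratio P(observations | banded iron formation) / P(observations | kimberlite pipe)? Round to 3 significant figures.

5.74

Take the product of per-observation likelihoods under each hypothesis, then divide.
  banded iron formation: 0.40 × 0.87 × 0.19 = 0.06612
  kimberlite pipe: 0.18 × 0.16 × 0.40 = 0.01152
Bayes factor = 0.06612 / 0.01152 ≈ 5.74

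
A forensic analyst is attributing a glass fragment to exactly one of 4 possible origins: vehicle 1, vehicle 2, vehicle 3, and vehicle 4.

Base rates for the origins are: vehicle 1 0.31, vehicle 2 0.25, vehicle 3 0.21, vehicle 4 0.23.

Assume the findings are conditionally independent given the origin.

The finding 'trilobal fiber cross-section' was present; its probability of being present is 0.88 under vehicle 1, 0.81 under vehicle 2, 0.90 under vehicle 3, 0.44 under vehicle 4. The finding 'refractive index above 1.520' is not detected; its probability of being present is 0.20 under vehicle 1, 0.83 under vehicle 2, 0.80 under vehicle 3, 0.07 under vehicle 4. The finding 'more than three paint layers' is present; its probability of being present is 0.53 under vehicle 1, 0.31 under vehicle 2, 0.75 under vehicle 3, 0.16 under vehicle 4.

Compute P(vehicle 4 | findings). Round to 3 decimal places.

0.089

By Bayes' rule with conditional independence, the unnormalized weight for each hypothesis is prior × ∏ likelihoods (using 1 − P(present | H) for each absent finding):
  vehicle 1: 0.31 × 0.88 × (1 − 0.20) × 0.53 = 0.11567
  vehicle 2: 0.25 × 0.81 × (1 − 0.83) × 0.31 = 0.010672
  vehicle 3: 0.21 × 0.90 × (1 − 0.80) × 0.75 = 0.02835
  vehicle 4: 0.23 × 0.44 × (1 − 0.07) × 0.16 = 0.015059
The unnormalized weights sum to 0.16975.
P(vehicle 4 | evidence) = 0.015059 / 0.16975 ≈ 0.089.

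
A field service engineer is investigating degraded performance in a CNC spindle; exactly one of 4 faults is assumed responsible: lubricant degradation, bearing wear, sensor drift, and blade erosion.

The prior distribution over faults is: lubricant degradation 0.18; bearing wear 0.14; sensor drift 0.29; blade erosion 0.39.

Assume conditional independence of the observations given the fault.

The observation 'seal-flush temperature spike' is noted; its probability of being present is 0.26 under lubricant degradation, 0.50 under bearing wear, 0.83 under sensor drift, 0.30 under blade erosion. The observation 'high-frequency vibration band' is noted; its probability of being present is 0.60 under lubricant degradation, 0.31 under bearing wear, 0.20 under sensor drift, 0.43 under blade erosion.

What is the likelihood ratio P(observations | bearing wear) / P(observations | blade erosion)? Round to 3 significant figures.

Take the product of per-observation likelihoods under each hypothesis, then divide.
  bearing wear: 0.50 × 0.31 = 0.155
  blade erosion: 0.30 × 0.43 = 0.129
Bayes factor = 0.155 / 0.129 ≈ 1.20

1.20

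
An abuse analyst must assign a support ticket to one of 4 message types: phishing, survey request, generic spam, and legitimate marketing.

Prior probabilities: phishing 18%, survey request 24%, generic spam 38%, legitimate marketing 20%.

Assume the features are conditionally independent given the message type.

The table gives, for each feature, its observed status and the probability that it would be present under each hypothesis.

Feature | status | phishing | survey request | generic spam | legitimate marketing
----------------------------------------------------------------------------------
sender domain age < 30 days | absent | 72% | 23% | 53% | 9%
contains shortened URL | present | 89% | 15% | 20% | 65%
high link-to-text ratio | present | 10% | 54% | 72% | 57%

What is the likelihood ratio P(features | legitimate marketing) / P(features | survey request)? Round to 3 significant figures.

5.41

The Bayes factor is the ratio of the joint likelihoods of the feature pattern under the two hypotheses (using 1 − P(present | H) for each absent feature).
  legitimate marketing: (1 − 0.09) × 0.65 × 0.57 = 0.33715
  survey request: (1 − 0.23) × 0.15 × 0.54 = 0.06237
Bayes factor = 0.33715 / 0.06237 ≈ 5.41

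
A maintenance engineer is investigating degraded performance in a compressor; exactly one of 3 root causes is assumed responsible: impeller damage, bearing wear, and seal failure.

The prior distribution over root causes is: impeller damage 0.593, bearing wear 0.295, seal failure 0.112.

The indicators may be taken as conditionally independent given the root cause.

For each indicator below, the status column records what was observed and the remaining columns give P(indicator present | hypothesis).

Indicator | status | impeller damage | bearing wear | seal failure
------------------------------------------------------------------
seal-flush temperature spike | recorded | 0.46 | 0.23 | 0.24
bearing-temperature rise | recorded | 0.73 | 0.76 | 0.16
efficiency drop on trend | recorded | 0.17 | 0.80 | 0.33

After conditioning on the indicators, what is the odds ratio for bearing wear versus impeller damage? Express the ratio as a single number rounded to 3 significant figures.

1.22

Unnormalized posterior weight (prior times the indicator likelihoods) for each of the two hypotheses:
  bearing wear: 0.295 × 0.23 × 0.76 × 0.80 = 0.041253
  impeller damage: 0.593 × 0.46 × 0.73 × 0.17 = 0.033852
Odds(bearing wear : impeller damage) = 0.041253 / 0.033852 ≈ 1.22.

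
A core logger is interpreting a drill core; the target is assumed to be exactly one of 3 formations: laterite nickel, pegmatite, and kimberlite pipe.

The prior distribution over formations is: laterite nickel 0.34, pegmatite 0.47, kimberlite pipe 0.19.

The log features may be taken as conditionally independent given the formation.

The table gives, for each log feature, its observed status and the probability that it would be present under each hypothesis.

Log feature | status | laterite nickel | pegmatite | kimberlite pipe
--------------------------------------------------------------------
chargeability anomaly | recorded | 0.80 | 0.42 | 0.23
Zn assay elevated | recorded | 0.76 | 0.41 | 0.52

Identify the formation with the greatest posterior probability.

For each hypothesis, the unnormalized posterior weight is prior × product of the log feature likelihoods:
  laterite nickel: 0.34 × 0.80 × 0.76 = 0.20672
  pegmatite: 0.47 × 0.42 × 0.41 = 0.080934
  kimberlite pipe: 0.19 × 0.23 × 0.52 = 0.022724
Marginal likelihood of the evidence = 0.31038.
P(laterite nickel | evidence) ≈ 0.20672 / 0.31038 ≈ 0.666
P(pegmatite | evidence) ≈ 0.080934 / 0.31038 ≈ 0.261
P(kimberlite pipe | evidence) ≈ 0.022724 / 0.31038 ≈ 0.073
The largest is 0.666, so laterite nickel is most probable.

laterite nickel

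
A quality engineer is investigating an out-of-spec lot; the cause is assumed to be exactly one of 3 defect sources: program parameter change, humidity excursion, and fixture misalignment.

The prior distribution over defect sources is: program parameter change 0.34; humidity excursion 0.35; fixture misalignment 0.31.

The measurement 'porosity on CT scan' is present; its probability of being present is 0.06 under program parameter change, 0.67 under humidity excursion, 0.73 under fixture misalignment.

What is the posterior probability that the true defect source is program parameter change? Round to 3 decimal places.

By Bayes' rule, the unnormalized weight for each hypothesis is prior × likelihood:
  program parameter change: 0.34 × 0.06 = 0.0204
  humidity excursion: 0.35 × 0.67 = 0.2345
  fixture misalignment: 0.31 × 0.73 = 0.2263
Marginal likelihood of the evidence = 0.4812.
P(program parameter change | evidence) = 0.0204 / 0.4812 ≈ 0.042.

0.042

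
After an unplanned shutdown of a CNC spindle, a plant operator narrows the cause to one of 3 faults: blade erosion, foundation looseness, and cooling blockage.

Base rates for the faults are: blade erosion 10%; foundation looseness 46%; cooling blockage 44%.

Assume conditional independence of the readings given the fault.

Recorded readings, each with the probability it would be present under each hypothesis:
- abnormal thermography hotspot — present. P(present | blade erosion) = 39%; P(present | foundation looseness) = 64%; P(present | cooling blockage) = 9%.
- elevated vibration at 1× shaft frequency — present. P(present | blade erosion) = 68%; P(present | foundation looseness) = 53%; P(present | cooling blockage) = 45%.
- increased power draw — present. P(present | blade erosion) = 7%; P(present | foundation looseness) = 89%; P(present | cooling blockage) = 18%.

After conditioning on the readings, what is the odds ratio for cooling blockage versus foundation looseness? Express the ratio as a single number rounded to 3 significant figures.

0.0231

Unnormalized posterior weight (prior times the reading likelihoods) for each of the two hypotheses:
  cooling blockage: 0.44 × 0.09 × 0.45 × 0.18 = 0.0032076
  foundation looseness: 0.46 × 0.64 × 0.53 × 0.89 = 0.13887
Posterior odds = 0.0032076 / 0.13887 ≈ 0.0231.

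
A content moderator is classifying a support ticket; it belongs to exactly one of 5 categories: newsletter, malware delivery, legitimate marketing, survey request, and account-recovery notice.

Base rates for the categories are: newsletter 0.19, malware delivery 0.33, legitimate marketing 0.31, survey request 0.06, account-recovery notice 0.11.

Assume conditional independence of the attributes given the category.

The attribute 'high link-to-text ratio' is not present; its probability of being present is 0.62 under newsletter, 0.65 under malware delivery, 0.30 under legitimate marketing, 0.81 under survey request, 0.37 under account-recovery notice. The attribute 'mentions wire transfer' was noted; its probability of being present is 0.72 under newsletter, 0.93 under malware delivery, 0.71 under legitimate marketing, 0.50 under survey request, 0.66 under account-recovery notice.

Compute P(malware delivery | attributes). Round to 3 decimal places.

Multiply each prior by the joint likelihood of the attribute pattern (using 1 − P(present | H) for each absent attribute):
  newsletter: 0.19 × (1 − 0.62) × 0.72 = 0.051984
  malware delivery: 0.33 × (1 − 0.65) × 0.93 = 0.10741
  legitimate marketing: 0.31 × (1 − 0.30) × 0.71 = 0.15407
  survey request: 0.06 × (1 − 0.81) × 0.50 = 0.0057
  account-recovery notice: 0.11 × (1 − 0.37) × 0.66 = 0.045738
The unnormalized weights sum to 0.36491.
P(malware delivery | evidence) = 0.10741 / 0.36491 ≈ 0.294.

0.294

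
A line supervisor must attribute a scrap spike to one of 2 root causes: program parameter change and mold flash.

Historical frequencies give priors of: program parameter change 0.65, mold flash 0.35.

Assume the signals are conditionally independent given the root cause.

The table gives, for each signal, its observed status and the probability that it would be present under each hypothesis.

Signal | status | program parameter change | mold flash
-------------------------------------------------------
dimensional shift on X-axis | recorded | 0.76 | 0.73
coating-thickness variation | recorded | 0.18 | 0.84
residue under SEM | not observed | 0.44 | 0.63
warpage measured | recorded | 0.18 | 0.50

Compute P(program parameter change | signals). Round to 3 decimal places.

0.184

Multiply each prior by the joint likelihood of the signal pattern (using 1 − P(present | H) for each absent signal):
  program parameter change: 0.65 × 0.76 × 0.18 × (1 − 0.44) × 0.18 = 0.0089631
  mold flash: 0.35 × 0.73 × 0.84 × (1 − 0.63) × 0.50 = 0.039705
Marginal likelihood of the evidence = 0.048668.
P(program parameter change | evidence) = 0.0089631 / 0.048668 ≈ 0.184.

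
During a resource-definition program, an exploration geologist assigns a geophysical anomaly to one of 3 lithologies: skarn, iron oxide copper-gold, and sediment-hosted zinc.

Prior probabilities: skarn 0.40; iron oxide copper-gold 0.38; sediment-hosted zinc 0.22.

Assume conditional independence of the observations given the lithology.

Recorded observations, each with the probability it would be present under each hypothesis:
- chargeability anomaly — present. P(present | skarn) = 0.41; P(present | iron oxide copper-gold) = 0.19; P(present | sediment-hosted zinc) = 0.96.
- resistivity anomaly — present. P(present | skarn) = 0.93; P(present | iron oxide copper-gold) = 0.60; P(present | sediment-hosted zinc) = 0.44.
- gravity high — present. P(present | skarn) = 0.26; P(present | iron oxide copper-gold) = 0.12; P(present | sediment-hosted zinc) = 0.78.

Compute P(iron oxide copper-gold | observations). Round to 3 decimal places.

0.044

For each hypothesis, the unnormalized posterior weight is prior × product of the observation likelihoods:
  skarn: 0.40 × 0.41 × 0.93 × 0.26 = 0.039655
  iron oxide copper-gold: 0.38 × 0.19 × 0.60 × 0.12 = 0.0051984
  sediment-hosted zinc: 0.22 × 0.96 × 0.44 × 0.78 = 0.072484
Normalizing constant Z = 0.039655 + 0.0051984 + 0.072484 = 0.11734.
P(iron oxide copper-gold | evidence) = 0.0051984 / 0.11734 ≈ 0.044.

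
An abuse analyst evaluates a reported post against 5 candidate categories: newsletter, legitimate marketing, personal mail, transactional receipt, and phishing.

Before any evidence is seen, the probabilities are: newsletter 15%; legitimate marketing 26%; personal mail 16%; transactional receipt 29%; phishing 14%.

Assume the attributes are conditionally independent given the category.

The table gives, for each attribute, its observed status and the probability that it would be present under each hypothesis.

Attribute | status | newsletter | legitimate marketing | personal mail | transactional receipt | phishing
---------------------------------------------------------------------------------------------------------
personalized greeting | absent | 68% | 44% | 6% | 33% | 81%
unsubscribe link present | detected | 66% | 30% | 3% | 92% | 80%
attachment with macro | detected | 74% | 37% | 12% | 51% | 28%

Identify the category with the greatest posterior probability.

For each hypothesis, the unnormalized posterior weight is prior × product of the attribute likelihoods (using 1 − P(present | H) for each absent attribute):
  newsletter: 0.15 × (1 − 0.68) × 0.66 × 0.74 = 0.023443
  legitimate marketing: 0.26 × (1 − 0.44) × 0.30 × 0.37 = 0.016162
  personal mail: 0.16 × (1 − 0.06) × 0.03 × 0.12 = 0.00054144
  transactional receipt: 0.29 × (1 − 0.33) × 0.92 × 0.51 = 0.091166
  phishing: 0.14 × (1 − 0.81) × 0.80 × 0.28 = 0.0059584
The unnormalized weights sum to 0.13727.
P(newsletter | evidence) ≈ 0.023443 / 0.13727 ≈ 0.171
P(legitimate marketing | evidence) ≈ 0.016162 / 0.13727 ≈ 0.118
P(personal mail | evidence) ≈ 0.00054144 / 0.13727 ≈ 0.004
P(transactional receipt | evidence) ≈ 0.091166 / 0.13727 ≈ 0.664
P(phishing | evidence) ≈ 0.0059584 / 0.13727 ≈ 0.043
The largest is 0.664, so transactional receipt is most probable.

transactional receipt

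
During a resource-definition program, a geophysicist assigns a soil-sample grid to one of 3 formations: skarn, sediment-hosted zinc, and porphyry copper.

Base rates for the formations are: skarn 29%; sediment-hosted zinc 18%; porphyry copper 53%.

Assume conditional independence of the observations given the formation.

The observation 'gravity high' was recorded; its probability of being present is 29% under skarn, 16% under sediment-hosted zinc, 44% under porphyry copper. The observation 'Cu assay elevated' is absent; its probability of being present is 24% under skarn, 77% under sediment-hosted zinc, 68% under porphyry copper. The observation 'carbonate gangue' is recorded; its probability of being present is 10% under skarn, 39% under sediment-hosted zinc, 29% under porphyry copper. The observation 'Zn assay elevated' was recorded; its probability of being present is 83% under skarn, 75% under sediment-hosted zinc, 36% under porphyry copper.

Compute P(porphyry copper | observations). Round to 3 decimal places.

0.518

For each hypothesis, the unnormalized posterior weight is prior × product of the observation likelihoods (using 1 − P(present | H) for each absent observation):
  skarn: 0.29 × 0.29 × (1 − 0.24) × 0.10 × 0.83 = 0.005305
  sediment-hosted zinc: 0.18 × 0.16 × (1 − 0.77) × 0.39 × 0.75 = 0.0019375
  porphyry copper: 0.53 × 0.44 × (1 − 0.68) × 0.29 × 0.36 = 0.0077907
The unnormalized weights sum to 0.015033.
P(porphyry copper | evidence) = 0.0077907 / 0.015033 ≈ 0.518.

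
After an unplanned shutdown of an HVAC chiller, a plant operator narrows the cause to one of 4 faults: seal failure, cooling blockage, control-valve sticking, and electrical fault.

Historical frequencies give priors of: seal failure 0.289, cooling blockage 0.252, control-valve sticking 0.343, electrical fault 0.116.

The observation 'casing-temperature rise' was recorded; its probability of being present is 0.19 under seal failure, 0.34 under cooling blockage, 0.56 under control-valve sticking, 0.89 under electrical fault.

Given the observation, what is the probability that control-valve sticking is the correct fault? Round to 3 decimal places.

For each hypothesis, the unnormalized posterior weight is prior × likelihood:
  seal failure: 0.289 × 0.19 = 0.05491
  cooling blockage: 0.252 × 0.34 = 0.08568
  control-valve sticking: 0.343 × 0.56 = 0.19208
  electrical fault: 0.116 × 0.89 = 0.10324
Normalizing constant Z = 0.05491 + 0.08568 + 0.19208 + 0.10324 = 0.43591.
P(control-valve sticking | evidence) = 0.19208 / 0.43591 ≈ 0.441.

0.441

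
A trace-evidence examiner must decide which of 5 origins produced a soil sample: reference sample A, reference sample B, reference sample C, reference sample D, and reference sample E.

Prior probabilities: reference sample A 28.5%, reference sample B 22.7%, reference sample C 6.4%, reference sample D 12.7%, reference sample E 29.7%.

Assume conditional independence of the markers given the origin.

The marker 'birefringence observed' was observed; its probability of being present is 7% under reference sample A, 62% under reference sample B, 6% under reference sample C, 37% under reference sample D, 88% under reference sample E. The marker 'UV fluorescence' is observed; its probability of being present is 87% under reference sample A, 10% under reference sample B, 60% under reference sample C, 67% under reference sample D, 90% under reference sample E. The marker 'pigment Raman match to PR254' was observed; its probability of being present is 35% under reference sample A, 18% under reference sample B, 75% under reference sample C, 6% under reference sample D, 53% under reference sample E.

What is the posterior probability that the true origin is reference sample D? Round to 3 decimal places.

By Bayes' rule with conditional independence, the unnormalized weight for each hypothesis is prior × ∏ likelihoods:
  reference sample A: 0.285 × 0.07 × 0.87 × 0.35 = 0.0060748
  reference sample B: 0.227 × 0.62 × 0.10 × 0.18 = 0.0025333
  reference sample C: 0.064 × 0.06 × 0.60 × 0.75 = 0.001728
  reference sample D: 0.127 × 0.37 × 0.67 × 0.06 = 0.001889
  reference sample E: 0.297 × 0.88 × 0.90 × 0.53 = 0.12467
The unnormalized weights sum to 0.13689.
P(reference sample D | evidence) = 0.001889 / 0.13689 ≈ 0.014.

0.014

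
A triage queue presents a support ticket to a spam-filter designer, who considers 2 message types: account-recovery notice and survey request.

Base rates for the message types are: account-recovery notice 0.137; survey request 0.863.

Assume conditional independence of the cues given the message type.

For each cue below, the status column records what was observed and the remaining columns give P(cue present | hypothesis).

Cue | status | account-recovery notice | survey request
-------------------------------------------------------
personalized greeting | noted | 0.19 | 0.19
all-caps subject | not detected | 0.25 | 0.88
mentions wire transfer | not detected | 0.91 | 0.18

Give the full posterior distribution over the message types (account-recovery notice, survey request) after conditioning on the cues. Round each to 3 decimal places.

0.098, 0.902

For each hypothesis, the unnormalized posterior weight is prior × product of the cue likelihoods (using 1 − P(present | H) for each absent cue):
  account-recovery notice: 0.137 × 0.19 × (1 − 0.25) × (1 − 0.91) = 0.001757
  survey request: 0.863 × 0.19 × (1 − 0.88) × (1 − 0.18) = 0.016135
The unnormalized weights sum to 0.017892.
P(account-recovery notice | evidence) = 0.001757 / 0.017892 ≈ 0.098
P(survey request | evidence) = 0.016135 / 0.017892 ≈ 0.902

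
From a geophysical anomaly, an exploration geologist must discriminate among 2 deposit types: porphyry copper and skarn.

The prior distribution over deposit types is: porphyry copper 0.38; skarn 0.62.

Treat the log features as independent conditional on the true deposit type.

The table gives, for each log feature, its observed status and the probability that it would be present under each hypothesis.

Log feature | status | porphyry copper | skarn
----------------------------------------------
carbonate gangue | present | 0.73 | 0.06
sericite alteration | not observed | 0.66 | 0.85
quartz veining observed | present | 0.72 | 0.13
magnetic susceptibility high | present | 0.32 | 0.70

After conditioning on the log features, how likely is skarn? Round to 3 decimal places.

0.023

For each hypothesis, the unnormalized posterior weight is prior × product of the log feature likelihoods (using 1 − P(present | H) for each absent log feature):
  porphyry copper: 0.38 × 0.73 × (1 − 0.66) × 0.72 × 0.32 = 0.02173
  skarn: 0.62 × 0.06 × (1 − 0.85) × 0.13 × 0.70 = 0.00050778
Marginal likelihood of the evidence = 0.022238.
P(skarn | evidence) = 0.00050778 / 0.022238 ≈ 0.023.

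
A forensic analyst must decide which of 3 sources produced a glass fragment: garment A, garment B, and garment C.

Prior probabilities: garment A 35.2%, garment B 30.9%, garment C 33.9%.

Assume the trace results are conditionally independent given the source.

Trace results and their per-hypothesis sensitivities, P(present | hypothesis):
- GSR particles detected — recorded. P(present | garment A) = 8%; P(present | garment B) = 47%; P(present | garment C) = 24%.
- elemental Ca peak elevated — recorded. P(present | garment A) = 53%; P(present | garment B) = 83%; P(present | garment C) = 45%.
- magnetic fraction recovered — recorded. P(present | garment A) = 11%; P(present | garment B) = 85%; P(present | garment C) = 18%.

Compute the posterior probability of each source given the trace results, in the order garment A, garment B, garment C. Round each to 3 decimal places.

0.015, 0.926, 0.060

By Bayes' rule with conditional independence, the unnormalized weight for each hypothesis is prior × ∏ likelihoods:
  garment A: 0.352 × 0.08 × 0.53 × 0.11 = 0.0016417
  garment B: 0.309 × 0.47 × 0.83 × 0.85 = 0.10246
  garment C: 0.339 × 0.24 × 0.45 × 0.18 = 0.0065902
The unnormalized weights sum to 0.11069.
P(garment A | evidence) = 0.0016417 / 0.11069 ≈ 0.015
P(garment B | evidence) = 0.10246 / 0.11069 ≈ 0.926
P(garment C | evidence) = 0.0065902 / 0.11069 ≈ 0.060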